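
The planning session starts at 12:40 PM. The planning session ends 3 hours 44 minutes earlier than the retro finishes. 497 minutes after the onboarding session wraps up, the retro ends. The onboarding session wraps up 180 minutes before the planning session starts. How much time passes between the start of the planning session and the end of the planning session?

1 hour 33 minutes

The onboarding session ends at 12:40 PM − 180 min = 9:40 AM.
The retro ends at 9:40 AM + 497 min = 5:57 PM.
The planning session ends at 5:57 PM − 224 min = 2:13 PM.
From 12:40 PM to 2:13 PM is 1 hour 33 minutes.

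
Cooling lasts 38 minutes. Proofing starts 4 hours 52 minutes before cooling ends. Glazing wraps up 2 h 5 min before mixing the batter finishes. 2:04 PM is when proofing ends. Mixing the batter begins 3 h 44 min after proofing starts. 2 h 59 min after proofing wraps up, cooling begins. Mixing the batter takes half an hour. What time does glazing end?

2:58 PM

Cooling starts at 2:04 PM + 179 min = 5:03 PM.
Cooling ends at 5:03 PM + 38 min = 5:41 PM.
Proofing starts at 5:41 PM − 292 min = 12:49 PM.
Mixing the batter starts at 12:49 PM + 224 min = 4:33 PM.
Mixing the batter ends at 4:33 PM + 30 min = 5:03 PM.
Glazing ends at 5:03 PM − 125 min = 2:58 PM.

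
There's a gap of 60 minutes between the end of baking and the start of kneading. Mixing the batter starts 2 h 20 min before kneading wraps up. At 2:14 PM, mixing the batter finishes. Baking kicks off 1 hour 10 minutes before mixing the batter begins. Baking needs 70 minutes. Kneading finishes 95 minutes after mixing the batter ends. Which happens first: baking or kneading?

baking

Kneading ends at 2:14 PM + 95 min = 3:49 PM.
Mixing the batter starts at 3:49 PM − 140 min = 1:29 PM.
Baking starts at 1:29 PM − 70 min = 12:19 PM.
Baking ends at 12:19 PM + 70 min = 1:29 PM.
Kneading starts at 1:29 PM + 60 min = 2:29 PM.
Baking starts at 12:19 PM and kneading starts at 2:29 PM, so baking is first.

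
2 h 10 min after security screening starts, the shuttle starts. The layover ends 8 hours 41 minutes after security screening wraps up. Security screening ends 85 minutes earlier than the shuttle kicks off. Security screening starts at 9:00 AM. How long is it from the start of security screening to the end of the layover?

9 h 26 min

The shuttle starts at 9:00 AM + 130 min = 11:10 AM.
Security screening ends at 11:10 AM − 85 min = 9:45 AM.
The layover ends at 9:45 AM + 521 min = 6:26 PM.
From 9:00 AM to 6:26 PM is 9 h 26 min.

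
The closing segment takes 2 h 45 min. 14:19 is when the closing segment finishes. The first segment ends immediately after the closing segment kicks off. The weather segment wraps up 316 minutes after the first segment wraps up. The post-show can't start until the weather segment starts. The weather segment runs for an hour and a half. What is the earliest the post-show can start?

15:20

The closing segment starts at 14:19 − 165 min = 11:34.
So the first segment ends at 11:34.
The weather segment ends at 11:34 + 316 min = 16:50.
The weather segment starts at 16:50 − 90 min = 15:20.
The post-show is bounded by the weather segment, so the earliest it can start is 15:20.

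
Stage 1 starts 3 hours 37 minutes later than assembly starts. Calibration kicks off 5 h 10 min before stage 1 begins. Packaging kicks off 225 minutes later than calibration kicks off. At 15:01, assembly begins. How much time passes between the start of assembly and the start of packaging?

132 minutes

Stage 1 starts at 15:01 + 217 min = 18:38.
Calibration starts at 18:38 − 310 min = 13:28.
Packaging starts at 13:28 + 225 min = 17:13.
From 15:01 to 17:13 is 132 minutes.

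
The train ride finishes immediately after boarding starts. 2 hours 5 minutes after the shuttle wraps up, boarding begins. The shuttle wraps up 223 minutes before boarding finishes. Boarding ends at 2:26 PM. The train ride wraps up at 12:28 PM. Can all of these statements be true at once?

No

The shuttle ends at 2:26 PM − 223 min = 10:43 AM.
Boarding starts at 10:43 AM + 125 min = 12:48 PM.
So the train ride ends at 12:48 PM.
But the train ride is also said to end at 12:28 PM — a 20-minute conflict.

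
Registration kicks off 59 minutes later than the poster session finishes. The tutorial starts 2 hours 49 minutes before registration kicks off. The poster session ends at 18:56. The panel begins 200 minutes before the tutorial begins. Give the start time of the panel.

Registration starts at 18:56 + 59 min = 19:55.
The tutorial starts at 19:55 − 169 min = 17:06.
The panel starts at 17:06 − 200 min = 13:46.

13:46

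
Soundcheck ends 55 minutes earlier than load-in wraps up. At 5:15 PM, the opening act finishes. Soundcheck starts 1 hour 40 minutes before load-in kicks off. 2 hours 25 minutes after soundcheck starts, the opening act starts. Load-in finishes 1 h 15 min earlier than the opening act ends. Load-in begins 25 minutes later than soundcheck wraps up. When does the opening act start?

Load-in ends at 5:15 PM − 75 min = 4:00 PM.
Soundcheck ends at 4:00 PM − 55 min = 3:05 PM.
Load-in starts at 3:05 PM + 25 min = 3:30 PM.
Soundcheck starts at 3:30 PM − 100 min = 1:50 PM.
The opening act starts at 1:50 PM + 145 min = 4:15 PM.

4:15 PM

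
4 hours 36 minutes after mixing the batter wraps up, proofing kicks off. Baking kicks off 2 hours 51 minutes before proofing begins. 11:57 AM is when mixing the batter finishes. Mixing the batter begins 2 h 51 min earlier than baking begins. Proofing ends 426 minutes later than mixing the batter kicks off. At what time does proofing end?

5:57 PM

Proofing starts at 11:57 AM + 276 min = 4:33 PM.
Baking starts at 4:33 PM − 171 min = 1:42 PM.
Mixing the batter starts at 1:42 PM − 171 min = 10:51 AM.
Proofing ends at 10:51 AM + 426 min = 5:57 PM.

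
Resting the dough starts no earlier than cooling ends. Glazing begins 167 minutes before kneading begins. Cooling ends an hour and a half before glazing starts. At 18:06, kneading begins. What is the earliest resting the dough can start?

Glazing starts at 18:06 − 167 min = 15:19.
Cooling ends at 15:19 − 90 min = 13:49.
Resting the dough is bounded by cooling, so the earliest it can start is 13:49.

13:49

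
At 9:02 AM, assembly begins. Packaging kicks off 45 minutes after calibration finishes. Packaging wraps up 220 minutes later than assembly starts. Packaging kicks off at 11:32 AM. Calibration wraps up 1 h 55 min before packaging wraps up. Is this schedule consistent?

Yes

Packaging ends at 9:02 AM + 220 min = 12:42 PM.
Calibration ends at 12:42 PM − 115 min = 10:47 AM.
Packaging starts at 10:47 AM + 45 min = 11:32 AM.
That matches the stated 11:32 AM, so the schedule is consistent.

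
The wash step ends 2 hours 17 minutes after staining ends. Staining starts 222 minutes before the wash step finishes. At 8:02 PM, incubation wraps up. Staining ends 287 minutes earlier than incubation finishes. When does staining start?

1:50 PM

Staining ends at 8:02 PM − 287 min = 3:15 PM.
The wash step ends at 3:15 PM + 137 min = 5:32 PM.
Staining starts at 5:32 PM − 222 min = 1:50 PM.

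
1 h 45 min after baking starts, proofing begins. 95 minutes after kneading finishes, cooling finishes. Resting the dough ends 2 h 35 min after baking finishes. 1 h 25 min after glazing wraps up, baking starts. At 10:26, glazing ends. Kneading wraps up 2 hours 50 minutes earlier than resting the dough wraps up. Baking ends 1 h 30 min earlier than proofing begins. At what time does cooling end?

13:26

Baking starts at 10:26 + 85 min = 11:51.
Proofing starts at 11:51 + 105 min = 13:36.
Baking ends at 13:36 − 90 min = 12:06.
Resting the dough ends at 12:06 + 155 min = 14:41.
Kneading ends at 14:41 − 170 min = 11:51.
Cooling ends at 11:51 + 95 min = 13:26.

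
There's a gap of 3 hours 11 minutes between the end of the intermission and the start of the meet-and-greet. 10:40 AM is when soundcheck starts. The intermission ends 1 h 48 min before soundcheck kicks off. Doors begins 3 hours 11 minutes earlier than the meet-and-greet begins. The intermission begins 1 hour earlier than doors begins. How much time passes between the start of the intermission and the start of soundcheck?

2 h 48 min

The intermission ends at 10:40 AM − 108 min = 8:52 AM.
The meet-and-greet starts at 8:52 AM + 191 min = 12:03 PM.
Doors starts at 12:03 PM − 191 min = 8:52 AM.
The intermission starts at 8:52 AM − 60 min = 7:52 AM.
From 7:52 AM to 10:40 AM is 2 h 48 min.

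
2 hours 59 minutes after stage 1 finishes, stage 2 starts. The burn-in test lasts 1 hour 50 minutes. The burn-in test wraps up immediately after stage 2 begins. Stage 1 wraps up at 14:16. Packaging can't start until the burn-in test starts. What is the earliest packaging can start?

15:25

Stage 2 starts at 14:16 + 179 min = 17:15.
So the burn-in test ends at 17:15.
The burn-in test starts at 17:15 − 110 min = 15:25.
Packaging is bounded by the burn-in test, so the earliest it can start is 15:25.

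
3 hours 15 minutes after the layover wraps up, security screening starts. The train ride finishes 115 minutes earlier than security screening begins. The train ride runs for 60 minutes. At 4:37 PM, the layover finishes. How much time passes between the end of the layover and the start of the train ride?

Security screening starts at 4:37 PM + 195 min = 7:52 PM.
The train ride ends at 7:52 PM − 115 min = 5:57 PM.
The train ride starts at 5:57 PM − 60 min = 4:57 PM.
From 4:37 PM to 4:57 PM is 20 minutes.

20 minutes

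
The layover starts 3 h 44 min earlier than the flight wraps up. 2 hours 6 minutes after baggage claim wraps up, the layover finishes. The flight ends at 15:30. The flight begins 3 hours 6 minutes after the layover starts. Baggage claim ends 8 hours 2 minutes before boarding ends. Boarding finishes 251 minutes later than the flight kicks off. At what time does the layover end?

The layover starts at 15:30 − 224 min = 11:46.
The flight starts at 11:46 + 186 min = 14:52.
Boarding ends at 14:52 + 251 min = 19:03.
Baggage claim ends at 19:03 − 482 min = 11:01.
The layover ends at 11:01 + 126 min = 13:07.

13:07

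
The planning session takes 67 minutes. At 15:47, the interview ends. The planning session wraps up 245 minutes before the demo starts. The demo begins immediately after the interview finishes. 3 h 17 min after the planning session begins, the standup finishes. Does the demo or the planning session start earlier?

the planning session

The demo starts at 15:47.
The planning session ends at 15:47 − 245 min = 11:42.
The planning session starts at 11:42 − 67 min = 10:35.
The demo starts at 15:47 and the planning session starts at 10:35, so the planning session is first.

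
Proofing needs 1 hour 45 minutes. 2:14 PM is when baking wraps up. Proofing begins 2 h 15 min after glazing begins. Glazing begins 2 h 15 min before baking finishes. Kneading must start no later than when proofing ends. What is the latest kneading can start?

3:59 PM

Glazing starts at 2:14 PM − 135 min = 11:59 AM.
Proofing starts at 11:59 AM + 135 min = 2:14 PM.
Proofing ends at 2:14 PM + 105 min = 3:59 PM.
Kneading is bounded by proofing, so the latest it can start is 3:59 PM.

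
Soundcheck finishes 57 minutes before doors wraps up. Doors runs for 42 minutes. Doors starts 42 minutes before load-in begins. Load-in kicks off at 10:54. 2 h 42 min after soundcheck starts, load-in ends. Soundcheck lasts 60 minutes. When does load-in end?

11:39

Doors starts at 10:54 − 42 min = 10:12.
Doors ends at 10:12 + 42 min = 10:54.
Soundcheck ends at 10:54 − 57 min = 09:57.
Soundcheck starts at 09:57 − 60 min = 08:57.
Load-in ends at 08:57 + 162 min = 11:39.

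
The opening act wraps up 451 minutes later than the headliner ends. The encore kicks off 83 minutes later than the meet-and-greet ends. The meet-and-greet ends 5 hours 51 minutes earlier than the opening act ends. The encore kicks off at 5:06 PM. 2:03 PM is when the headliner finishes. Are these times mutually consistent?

The opening act ends at 2:03 PM + 451 min = 9:34 PM.
The meet-and-greet ends at 9:34 PM − 351 min = 3:43 PM.
The encore starts at 3:43 PM + 83 min = 5:06 PM.
That matches the stated 5:06 PM, so the schedule is consistent.

Yes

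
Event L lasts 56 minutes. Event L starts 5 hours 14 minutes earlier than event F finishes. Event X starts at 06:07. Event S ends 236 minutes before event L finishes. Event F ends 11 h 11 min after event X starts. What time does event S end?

Event F ends at 06:07 + 671 min = 17:18.
Event L starts at 17:18 − 314 min = 12:04.
Event L ends at 12:04 + 56 min = 13:00.
Event S ends at 13:00 − 236 min = 09:04.

09:04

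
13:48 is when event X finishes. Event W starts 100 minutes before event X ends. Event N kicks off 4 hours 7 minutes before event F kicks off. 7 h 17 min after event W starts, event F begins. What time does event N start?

15:18

Event W starts at 13:48 − 100 min = 12:08.
Event F starts at 12:08 + 437 min = 19:25.
Event N starts at 19:25 − 247 min = 15:18.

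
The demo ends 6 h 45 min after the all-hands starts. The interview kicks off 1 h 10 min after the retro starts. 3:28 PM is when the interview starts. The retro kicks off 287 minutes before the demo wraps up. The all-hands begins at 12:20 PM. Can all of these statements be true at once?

Yes

The demo ends at 12:20 PM + 405 min = 7:05 PM.
The retro starts at 7:05 PM − 287 min = 2:18 PM.
The interview starts at 2:18 PM + 70 min = 3:28 PM.
That matches the stated 3:28 PM, so the schedule is consistent.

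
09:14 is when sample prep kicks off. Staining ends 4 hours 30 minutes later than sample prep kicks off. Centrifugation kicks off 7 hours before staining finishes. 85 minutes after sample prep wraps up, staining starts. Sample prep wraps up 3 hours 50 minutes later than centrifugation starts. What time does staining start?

Staining ends at 09:14 + 270 min = 13:44.
Centrifugation starts at 13:44 − 420 min = 06:44.
Sample prep ends at 06:44 + 230 min = 10:34.
Staining starts at 10:34 + 85 min = 11:59.

11:59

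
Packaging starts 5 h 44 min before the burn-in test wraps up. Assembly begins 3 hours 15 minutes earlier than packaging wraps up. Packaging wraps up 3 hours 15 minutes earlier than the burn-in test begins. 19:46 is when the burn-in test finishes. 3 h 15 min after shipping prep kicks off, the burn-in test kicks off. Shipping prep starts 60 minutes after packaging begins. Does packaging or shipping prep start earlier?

packaging

Packaging starts at 19:46 − 344 min = 14:02.
Shipping prep starts at 14:02 + 60 min = 15:02.
Packaging starts at 14:02 and shipping prep starts at 15:02, so packaging is first.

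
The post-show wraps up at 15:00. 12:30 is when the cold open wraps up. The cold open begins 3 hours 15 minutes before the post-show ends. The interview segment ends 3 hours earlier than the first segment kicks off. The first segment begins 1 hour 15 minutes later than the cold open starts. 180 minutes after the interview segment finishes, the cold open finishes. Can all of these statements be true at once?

No

The cold open starts at 15:00 − 195 min = 11:45.
The first segment starts at 11:45 + 75 min = 13:00.
The interview segment ends at 13:00 − 180 min = 10:00.
The cold open ends at 10:00 + 180 min = 13:00.
But the cold open is also said to end at 12:30 — a 30-minute conflict.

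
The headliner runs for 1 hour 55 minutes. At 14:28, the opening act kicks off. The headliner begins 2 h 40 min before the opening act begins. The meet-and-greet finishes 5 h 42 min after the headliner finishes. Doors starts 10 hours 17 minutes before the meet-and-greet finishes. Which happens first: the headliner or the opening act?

the headliner

The headliner starts at 14:28 − 160 min = 11:48.
The headliner starts at 11:48 and the opening act starts at 14:28, so the headliner is first.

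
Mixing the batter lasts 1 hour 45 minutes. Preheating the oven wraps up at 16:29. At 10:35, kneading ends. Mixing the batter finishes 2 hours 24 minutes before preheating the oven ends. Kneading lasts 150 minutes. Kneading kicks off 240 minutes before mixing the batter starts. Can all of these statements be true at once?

Mixing the batter ends at 16:29 − 144 min = 14:05.
Mixing the batter starts at 14:05 − 105 min = 12:20.
Kneading starts at 12:20 − 240 min = 08:20.
Kneading ends at 08:20 + 150 min = 10:50.
But kneading is also said to end at 10:35 — a 15-minute conflict.

No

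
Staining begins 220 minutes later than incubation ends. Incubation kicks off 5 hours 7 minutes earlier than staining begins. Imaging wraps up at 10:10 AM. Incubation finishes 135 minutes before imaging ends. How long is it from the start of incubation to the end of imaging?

222 minutes

Incubation ends at 10:10 AM − 135 min = 7:55 AM.
Staining starts at 7:55 AM + 220 min = 11:35 AM.
Incubation starts at 11:35 AM − 307 min = 6:28 AM.
From 6:28 AM to 10:10 AM is 222 minutes.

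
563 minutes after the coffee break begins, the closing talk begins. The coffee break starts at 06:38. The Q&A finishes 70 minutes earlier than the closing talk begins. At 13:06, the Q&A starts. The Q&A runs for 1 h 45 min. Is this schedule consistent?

Yes

The closing talk starts at 06:38 + 563 min = 16:01.
The Q&A ends at 16:01 − 70 min = 14:51.
The Q&A starts at 14:51 − 105 min = 13:06.
That matches the stated 13:06, so the schedule is consistent.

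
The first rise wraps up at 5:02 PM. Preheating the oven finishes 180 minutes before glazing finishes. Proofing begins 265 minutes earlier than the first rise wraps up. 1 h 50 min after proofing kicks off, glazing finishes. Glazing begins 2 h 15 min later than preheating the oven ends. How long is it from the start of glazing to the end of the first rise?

Proofing starts at 5:02 PM − 265 min = 12:37 PM.
Glazing ends at 12:37 PM + 110 min = 2:27 PM.
Preheating the oven ends at 2:27 PM − 180 min = 11:27 AM.
Glazing starts at 11:27 AM + 135 min = 1:42 PM.
From 1:42 PM to 5:02 PM is 3 h 20 min.

3 h 20 min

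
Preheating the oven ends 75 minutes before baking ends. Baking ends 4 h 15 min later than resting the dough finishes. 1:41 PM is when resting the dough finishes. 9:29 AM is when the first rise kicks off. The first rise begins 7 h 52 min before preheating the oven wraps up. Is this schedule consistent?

No

Baking ends at 1:41 PM + 255 min = 5:56 PM.
Preheating the oven ends at 5:56 PM − 75 min = 4:41 PM.
The first rise starts at 4:41 PM − 472 min = 8:49 AM.
But the first rise is also said to start at 9:29 AM — a 40-minute conflict.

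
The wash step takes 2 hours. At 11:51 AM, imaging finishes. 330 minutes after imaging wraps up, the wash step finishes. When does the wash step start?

The wash step ends at 11:51 AM + 330 min = 5:21 PM.
The wash step starts at 5:21 PM − 120 min = 3:21 PM.

3:21 PM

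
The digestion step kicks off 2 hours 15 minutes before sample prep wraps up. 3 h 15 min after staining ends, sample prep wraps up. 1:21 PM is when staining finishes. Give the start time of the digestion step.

2:21 PM

Sample prep ends at 1:21 PM + 195 min = 4:36 PM.
The digestion step starts at 4:36 PM − 135 min = 2:21 PM.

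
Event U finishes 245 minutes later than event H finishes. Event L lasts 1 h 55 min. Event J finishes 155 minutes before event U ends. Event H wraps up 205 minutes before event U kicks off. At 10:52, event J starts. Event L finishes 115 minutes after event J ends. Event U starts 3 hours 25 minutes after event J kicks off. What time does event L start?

Event U starts at 10:52 + 205 min = 14:17.
Event H ends at 14:17 − 205 min = 10:52.
Event U ends at 10:52 + 245 min = 14:57.
Event J ends at 14:57 − 155 min = 12:22.
Event L ends at 12:22 + 115 min = 14:17.
Event L starts at 14:17 − 115 min = 12:22.

12:22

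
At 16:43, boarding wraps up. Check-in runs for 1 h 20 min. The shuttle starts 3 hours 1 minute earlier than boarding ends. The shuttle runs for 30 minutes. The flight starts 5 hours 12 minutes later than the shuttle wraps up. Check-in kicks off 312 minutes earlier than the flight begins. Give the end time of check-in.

The shuttle starts at 16:43 − 181 min = 13:42.
The shuttle ends at 13:42 + 30 min = 14:12.
The flight starts at 14:12 + 312 min = 19:24.
Check-in starts at 19:24 − 312 min = 14:12.
Check-in ends at 14:12 + 80 min = 15:32.

15:32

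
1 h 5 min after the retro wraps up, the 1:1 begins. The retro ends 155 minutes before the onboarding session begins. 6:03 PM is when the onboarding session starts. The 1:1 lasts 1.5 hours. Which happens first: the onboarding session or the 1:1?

the 1:1

The retro ends at 6:03 PM − 155 min = 3:28 PM.
The 1:1 starts at 3:28 PM + 65 min = 4:33 PM.
The onboarding session starts at 6:03 PM and the 1:1 starts at 4:33 PM, so the 1:1 is first.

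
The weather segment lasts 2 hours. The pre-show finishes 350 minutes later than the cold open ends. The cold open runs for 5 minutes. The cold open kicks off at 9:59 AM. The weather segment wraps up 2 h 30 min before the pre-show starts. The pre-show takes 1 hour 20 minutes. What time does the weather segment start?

10:04 AM

The cold open ends at 9:59 AM + 5 min = 10:04 AM.
The pre-show ends at 10:04 AM + 350 min = 3:54 PM.
The pre-show starts at 3:54 PM − 80 min = 2:34 PM.
The weather segment ends at 2:34 PM − 150 min = 12:04 PM.
The weather segment starts at 12:04 PM − 120 min = 10:04 AM.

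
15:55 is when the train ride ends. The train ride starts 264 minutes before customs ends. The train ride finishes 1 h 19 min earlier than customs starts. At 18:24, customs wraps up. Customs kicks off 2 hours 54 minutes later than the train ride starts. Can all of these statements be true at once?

The train ride starts at 18:24 − 264 min = 14:00.
Customs starts at 14:00 + 174 min = 16:54.
The train ride ends at 16:54 − 79 min = 15:35.
But the train ride is also said to end at 15:55 — a 20-minute conflict.

No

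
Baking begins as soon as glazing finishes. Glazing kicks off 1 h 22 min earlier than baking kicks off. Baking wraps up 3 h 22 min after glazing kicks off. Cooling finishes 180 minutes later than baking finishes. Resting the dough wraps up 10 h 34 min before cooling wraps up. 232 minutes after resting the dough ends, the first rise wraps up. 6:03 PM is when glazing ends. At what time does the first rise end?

4:21 PM

Baking starts at 6:03 PM.
Glazing starts at 6:03 PM − 82 min = 4:41 PM.
Baking ends at 4:41 PM + 202 min = 8:03 PM.
Cooling ends at 8:03 PM + 180 min = 11:03 PM.
Resting the dough ends at 11:03 PM − 634 min = 12:29 PM.
The first rise ends at 12:29 PM + 232 min = 4:21 PM.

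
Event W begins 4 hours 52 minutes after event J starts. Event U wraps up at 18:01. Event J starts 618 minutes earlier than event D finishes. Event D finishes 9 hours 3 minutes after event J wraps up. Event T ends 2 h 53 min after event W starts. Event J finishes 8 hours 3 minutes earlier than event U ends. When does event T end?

16:28

Event J ends at 18:01 − 483 min = 09:58.
Event D ends at 09:58 + 543 min = 19:01.
Event J starts at 19:01 − 618 min = 08:43.
Event W starts at 08:43 + 292 min = 13:35.
Event T ends at 13:35 + 173 min = 16:28.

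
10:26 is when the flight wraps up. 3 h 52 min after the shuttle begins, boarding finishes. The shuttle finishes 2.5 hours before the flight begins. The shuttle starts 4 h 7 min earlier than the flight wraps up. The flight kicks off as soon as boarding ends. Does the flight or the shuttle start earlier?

The shuttle starts at 10:26 − 247 min = 06:19.
Boarding ends at 06:19 + 232 min = 10:11.
So the flight starts at 10:11.
The flight starts at 10:11 and the shuttle starts at 06:19, so the shuttle is first.

the shuttle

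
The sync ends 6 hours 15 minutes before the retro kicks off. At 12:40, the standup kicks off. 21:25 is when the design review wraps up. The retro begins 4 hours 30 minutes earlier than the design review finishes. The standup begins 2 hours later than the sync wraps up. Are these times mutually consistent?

The retro starts at 21:25 − 270 min = 16:55.
The sync ends at 16:55 − 375 min = 10:40.
The standup starts at 10:40 + 120 min = 12:40.
That matches the stated 12:40, so the schedule is consistent.

Yes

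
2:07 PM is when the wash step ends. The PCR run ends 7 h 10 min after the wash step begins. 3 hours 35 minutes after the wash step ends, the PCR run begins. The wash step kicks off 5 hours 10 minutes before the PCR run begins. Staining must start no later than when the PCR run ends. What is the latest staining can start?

7:42 PM

The PCR run starts at 2:07 PM + 215 min = 5:42 PM.
The wash step starts at 5:42 PM − 310 min = 12:32 PM.
The PCR run ends at 12:32 PM + 430 min = 7:42 PM.
Staining is bounded by the PCR run, so the latest it can start is 7:42 PM.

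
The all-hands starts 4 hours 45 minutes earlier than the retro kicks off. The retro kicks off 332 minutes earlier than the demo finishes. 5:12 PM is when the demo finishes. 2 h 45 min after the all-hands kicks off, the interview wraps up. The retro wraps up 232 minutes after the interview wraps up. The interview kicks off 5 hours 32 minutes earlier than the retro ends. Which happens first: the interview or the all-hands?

The retro starts at 5:12 PM − 332 min = 11:40 AM.
The all-hands starts at 11:40 AM − 285 min = 6:55 AM.
The interview ends at 6:55 AM + 165 min = 9:40 AM.
The retro ends at 9:40 AM + 232 min = 1:32 PM.
The interview starts at 1:32 PM − 332 min = 8:00 AM.
The interview starts at 8:00 AM and the all-hands starts at 6:55 AM, so the all-hands is first.

the all-hands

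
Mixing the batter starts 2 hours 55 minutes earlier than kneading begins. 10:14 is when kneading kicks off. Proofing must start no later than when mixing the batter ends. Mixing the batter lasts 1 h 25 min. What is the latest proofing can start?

08:44

Mixing the batter starts at 10:14 − 175 min = 07:19.
Mixing the batter ends at 07:19 + 85 min = 08:44.
Proofing is bounded by mixing the batter, so the latest it can start is 08:44.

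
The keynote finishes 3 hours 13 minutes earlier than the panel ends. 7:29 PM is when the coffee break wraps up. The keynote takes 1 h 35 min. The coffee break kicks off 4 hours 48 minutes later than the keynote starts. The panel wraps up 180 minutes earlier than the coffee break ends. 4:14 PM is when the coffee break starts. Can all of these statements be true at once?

No

The panel ends at 7:29 PM − 180 min = 4:29 PM.
The keynote ends at 4:29 PM − 193 min = 1:16 PM.
The keynote starts at 1:16 PM − 95 min = 11:41 AM.
The coffee break starts at 11:41 AM + 288 min = 4:29 PM.
But the coffee break is also said to start at 4:14 PM — a 15-minute conflict.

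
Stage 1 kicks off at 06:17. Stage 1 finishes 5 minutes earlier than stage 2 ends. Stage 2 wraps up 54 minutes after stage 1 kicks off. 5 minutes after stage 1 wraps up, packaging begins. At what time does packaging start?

07:11

Stage 2 ends at 06:17 + 54 min = 07:11.
Stage 1 ends at 07:11 − 5 min = 07:06.
Packaging starts at 07:06 + 5 min = 07:11.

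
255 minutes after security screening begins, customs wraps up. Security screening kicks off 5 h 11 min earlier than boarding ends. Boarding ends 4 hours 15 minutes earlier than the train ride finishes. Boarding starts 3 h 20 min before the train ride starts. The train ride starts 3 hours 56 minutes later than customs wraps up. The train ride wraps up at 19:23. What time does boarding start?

Boarding ends at 19:23 − 255 min = 15:08.
Security screening starts at 15:08 − 311 min = 09:57.
Customs ends at 09:57 + 255 min = 14:12.
The train ride starts at 14:12 + 236 min = 18:08.
Boarding starts at 18:08 − 200 min = 14:48.

14:48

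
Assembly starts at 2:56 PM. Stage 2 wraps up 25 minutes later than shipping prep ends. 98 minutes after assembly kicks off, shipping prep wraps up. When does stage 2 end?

Shipping prep ends at 2:56 PM + 98 min = 4:34 PM.
Stage 2 ends at 4:34 PM + 25 min = 4:59 PM.

4:59 PM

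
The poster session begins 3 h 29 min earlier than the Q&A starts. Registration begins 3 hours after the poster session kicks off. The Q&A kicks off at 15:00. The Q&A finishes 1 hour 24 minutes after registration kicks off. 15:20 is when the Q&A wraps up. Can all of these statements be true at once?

No

The poster session starts at 15:00 − 209 min = 11:31.
Registration starts at 11:31 + 180 min = 14:31.
The Q&A ends at 14:31 + 84 min = 15:55.
But the Q&A is also said to end at 15:20 — a 35-minute conflict.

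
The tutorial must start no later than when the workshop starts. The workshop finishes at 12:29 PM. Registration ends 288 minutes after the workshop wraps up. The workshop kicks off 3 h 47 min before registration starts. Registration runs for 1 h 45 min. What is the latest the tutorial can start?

11:45 AM

Registration ends at 12:29 PM + 288 min = 5:17 PM.
Registration starts at 5:17 PM − 105 min = 3:32 PM.
The workshop starts at 3:32 PM − 227 min = 11:45 AM.
The tutorial is bounded by the workshop, so the latest it can start is 11:45 AM.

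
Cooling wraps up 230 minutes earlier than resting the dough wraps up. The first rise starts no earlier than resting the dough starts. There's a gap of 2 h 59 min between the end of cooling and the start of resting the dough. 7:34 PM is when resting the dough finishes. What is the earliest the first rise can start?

Cooling ends at 7:34 PM − 230 min = 3:44 PM.
Resting the dough starts at 3:44 PM + 179 min = 6:43 PM.
The first rise is bounded by resting the dough, so the earliest it can start is 6:43 PM.

6:43 PM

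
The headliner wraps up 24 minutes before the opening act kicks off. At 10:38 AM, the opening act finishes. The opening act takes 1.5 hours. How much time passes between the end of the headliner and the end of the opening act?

1 h 54 min

The opening act starts at 10:38 AM − 90 min = 9:08 AM.
The headliner ends at 9:08 AM − 24 min = 8:44 AM.
From 8:44 AM to 10:38 AM is 1 h 54 min.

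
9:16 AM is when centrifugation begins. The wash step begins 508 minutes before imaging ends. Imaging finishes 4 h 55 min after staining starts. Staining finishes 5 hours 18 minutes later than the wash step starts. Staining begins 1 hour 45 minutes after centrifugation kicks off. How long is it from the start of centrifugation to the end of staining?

3 hours 30 minutes

Staining starts at 9:16 AM + 105 min = 11:01 AM.
Imaging ends at 11:01 AM + 295 min = 3:56 PM.
The wash step starts at 3:56 PM − 508 min = 7:28 AM.
Staining ends at 7:28 AM + 318 min = 12:46 PM.
From 9:16 AM to 12:46 PM is 3 hours 30 minutes.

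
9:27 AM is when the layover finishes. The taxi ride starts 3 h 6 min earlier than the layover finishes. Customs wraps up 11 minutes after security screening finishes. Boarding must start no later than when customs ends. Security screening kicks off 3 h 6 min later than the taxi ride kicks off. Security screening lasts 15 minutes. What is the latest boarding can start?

9:53 AM

The taxi ride starts at 9:27 AM − 186 min = 6:21 AM.
Security screening starts at 6:21 AM + 186 min = 9:27 AM.
Security screening ends at 9:27 AM + 15 min = 9:42 AM.
Customs ends at 9:42 AM + 11 min = 9:53 AM.
Boarding is bounded by customs, so the latest it can start is 9:53 AM.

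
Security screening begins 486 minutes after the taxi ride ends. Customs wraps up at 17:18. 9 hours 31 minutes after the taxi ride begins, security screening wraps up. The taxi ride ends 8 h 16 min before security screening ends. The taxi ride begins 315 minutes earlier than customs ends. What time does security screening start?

21:24

The taxi ride starts at 17:18 − 315 min = 12:03.
Security screening ends at 12:03 + 571 min = 21:34.
The taxi ride ends at 21:34 − 496 min = 13:18.
Security screening starts at 13:18 + 486 min = 21:24.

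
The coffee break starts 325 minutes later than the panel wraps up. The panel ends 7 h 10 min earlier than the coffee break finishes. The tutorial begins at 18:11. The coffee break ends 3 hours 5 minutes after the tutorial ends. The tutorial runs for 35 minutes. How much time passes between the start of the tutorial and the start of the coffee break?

1 hour 55 minutes

The tutorial ends at 18:11 + 35 min = 18:46.
The coffee break ends at 18:46 + 185 min = 21:51.
The panel ends at 21:51 − 430 min = 14:41.
The coffee break starts at 14:41 + 325 min = 20:06.
From 18:11 to 20:06 is 1 hour 55 minutes.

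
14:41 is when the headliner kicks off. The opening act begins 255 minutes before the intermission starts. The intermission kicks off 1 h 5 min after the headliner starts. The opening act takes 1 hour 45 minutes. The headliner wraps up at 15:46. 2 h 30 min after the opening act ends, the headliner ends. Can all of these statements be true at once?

The intermission starts at 14:41 + 65 min = 15:46.
The opening act starts at 15:46 − 255 min = 11:31.
The opening act ends at 11:31 + 105 min = 13:16.
The headliner ends at 13:16 + 150 min = 15:46.
That matches the stated 15:46, so the schedule is consistent.

Yes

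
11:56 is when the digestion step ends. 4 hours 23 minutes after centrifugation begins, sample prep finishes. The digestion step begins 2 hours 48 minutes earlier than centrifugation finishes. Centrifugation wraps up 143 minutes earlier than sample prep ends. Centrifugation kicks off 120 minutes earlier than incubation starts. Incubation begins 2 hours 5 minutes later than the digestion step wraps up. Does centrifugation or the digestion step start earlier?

the digestion step

Incubation starts at 11:56 + 125 min = 14:01.
Centrifugation starts at 14:01 − 120 min = 12:01.
Sample prep ends at 12:01 + 263 min = 16:24.
Centrifugation ends at 16:24 − 143 min = 14:01.
The digestion step starts at 14:01 − 168 min = 11:13.
Centrifugation starts at 12:01 and the digestion step starts at 11:13, so the digestion step is first.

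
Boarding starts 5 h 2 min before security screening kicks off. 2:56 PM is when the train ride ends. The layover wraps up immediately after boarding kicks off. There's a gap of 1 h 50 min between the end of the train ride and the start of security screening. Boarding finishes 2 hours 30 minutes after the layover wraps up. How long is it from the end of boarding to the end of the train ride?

42 minutes

Security screening starts at 2:56 PM + 110 min = 4:46 PM.
Boarding starts at 4:46 PM − 302 min = 11:44 AM.
So the layover ends at 11:44 AM.
Boarding ends at 11:44 AM + 150 min = 2:14 PM.
From 2:14 PM to 2:56 PM is 42 minutes.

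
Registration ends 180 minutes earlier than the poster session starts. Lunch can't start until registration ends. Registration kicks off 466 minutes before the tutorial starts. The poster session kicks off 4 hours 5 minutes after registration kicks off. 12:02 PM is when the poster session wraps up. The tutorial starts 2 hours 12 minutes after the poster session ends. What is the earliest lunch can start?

7:33 AM

The tutorial starts at 12:02 PM + 132 min = 2:14 PM.
Registration starts at 2:14 PM − 466 min = 6:28 AM.
The poster session starts at 6:28 AM + 245 min = 10:33 AM.
Registration ends at 10:33 AM − 180 min = 7:33 AM.
Lunch is bounded by registration, so the earliest it can start is 7:33 AM.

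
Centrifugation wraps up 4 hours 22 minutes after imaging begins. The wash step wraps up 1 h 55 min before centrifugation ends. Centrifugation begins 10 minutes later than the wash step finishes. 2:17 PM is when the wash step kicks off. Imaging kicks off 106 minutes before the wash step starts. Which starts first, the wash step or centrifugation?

Imaging starts at 2:17 PM − 106 min = 12:31 PM.
Centrifugation ends at 12:31 PM + 262 min = 4:53 PM.
The wash step ends at 4:53 PM − 115 min = 2:58 PM.
Centrifugation starts at 2:58 PM + 10 min = 3:08 PM.
The wash step starts at 2:17 PM and centrifugation starts at 3:08 PM, so the wash step is first.

the wash step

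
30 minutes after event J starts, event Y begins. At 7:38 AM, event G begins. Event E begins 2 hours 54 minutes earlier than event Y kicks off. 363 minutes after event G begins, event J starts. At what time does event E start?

11:17 AM

Event J starts at 7:38 AM + 363 min = 1:41 PM.
Event Y starts at 1:41 PM + 30 min = 2:11 PM.
Event E starts at 2:11 PM − 174 min = 11:17 AM.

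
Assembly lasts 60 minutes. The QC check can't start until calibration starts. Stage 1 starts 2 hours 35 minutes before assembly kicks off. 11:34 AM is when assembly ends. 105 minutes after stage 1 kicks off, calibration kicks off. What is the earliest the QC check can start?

Assembly starts at 11:34 AM − 60 min = 10:34 AM.
Stage 1 starts at 10:34 AM − 155 min = 7:59 AM.
Calibration starts at 7:59 AM + 105 min = 9:44 AM.
The QC check is bounded by calibration, so the earliest it can start is 9:44 AM.

9:44 AM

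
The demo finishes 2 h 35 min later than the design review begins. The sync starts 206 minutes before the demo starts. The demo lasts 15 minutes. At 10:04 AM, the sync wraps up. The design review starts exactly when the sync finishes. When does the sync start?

The design review starts at 10:04 AM.
The demo ends at 10:04 AM + 155 min = 12:39 PM.
The demo starts at 12:39 PM − 15 min = 12:24 PM.
The sync starts at 12:24 PM − 206 min = 8:58 AM.

8:58 AM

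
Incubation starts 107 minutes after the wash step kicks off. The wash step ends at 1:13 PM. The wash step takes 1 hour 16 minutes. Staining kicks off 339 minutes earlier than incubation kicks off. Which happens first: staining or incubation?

The wash step starts at 1:13 PM − 76 min = 11:57 AM.
Incubation starts at 11:57 AM + 107 min = 1:44 PM.
Staining starts at 1:44 PM − 339 min = 8:05 AM.
Staining starts at 8:05 AM and incubation starts at 1:44 PM, so staining is first.

staining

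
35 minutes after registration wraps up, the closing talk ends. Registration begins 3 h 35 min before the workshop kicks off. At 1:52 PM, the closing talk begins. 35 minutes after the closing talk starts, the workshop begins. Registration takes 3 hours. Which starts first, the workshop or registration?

registration

The workshop starts at 1:52 PM + 35 min = 2:27 PM.
Registration starts at 2:27 PM − 215 min = 10:52 AM.
The workshop starts at 2:27 PM and registration starts at 10:52 AM, so registration is first.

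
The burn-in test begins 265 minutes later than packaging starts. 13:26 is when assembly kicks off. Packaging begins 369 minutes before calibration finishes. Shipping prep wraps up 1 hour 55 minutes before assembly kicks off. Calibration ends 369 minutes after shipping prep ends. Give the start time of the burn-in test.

15:56

Shipping prep ends at 13:26 − 115 min = 11:31.
Calibration ends at 11:31 + 369 min = 17:40.
Packaging starts at 17:40 − 369 min = 11:31.
The burn-in test starts at 11:31 + 265 min = 15:56.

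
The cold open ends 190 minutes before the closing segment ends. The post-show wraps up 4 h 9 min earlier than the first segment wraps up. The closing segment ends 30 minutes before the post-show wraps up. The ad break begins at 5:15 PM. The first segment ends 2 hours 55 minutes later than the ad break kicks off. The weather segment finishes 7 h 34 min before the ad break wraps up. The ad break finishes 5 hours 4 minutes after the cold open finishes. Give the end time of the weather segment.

The first segment ends at 5:15 PM + 175 min = 8:10 PM.
The post-show ends at 8:10 PM − 249 min = 4:01 PM.
The closing segment ends at 4:01 PM − 30 min = 3:31 PM.
The cold open ends at 3:31 PM − 190 min = 12:21 PM.
The ad break ends at 12:21 PM + 304 min = 5:25 PM.
The weather segment ends at 5:25 PM − 454 min = 9:51 AM.

9:51 AM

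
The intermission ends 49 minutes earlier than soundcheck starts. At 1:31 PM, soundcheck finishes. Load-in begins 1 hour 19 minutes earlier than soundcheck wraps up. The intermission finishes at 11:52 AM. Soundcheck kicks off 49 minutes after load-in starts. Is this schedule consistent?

Load-in starts at 1:31 PM − 79 min = 12:12 PM.
Soundcheck starts at 12:12 PM + 49 min = 1:01 PM.
The intermission ends at 1:01 PM − 49 min = 12:12 PM.
But the intermission is also said to end at 11:52 AM — a 20-minute conflict.

No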